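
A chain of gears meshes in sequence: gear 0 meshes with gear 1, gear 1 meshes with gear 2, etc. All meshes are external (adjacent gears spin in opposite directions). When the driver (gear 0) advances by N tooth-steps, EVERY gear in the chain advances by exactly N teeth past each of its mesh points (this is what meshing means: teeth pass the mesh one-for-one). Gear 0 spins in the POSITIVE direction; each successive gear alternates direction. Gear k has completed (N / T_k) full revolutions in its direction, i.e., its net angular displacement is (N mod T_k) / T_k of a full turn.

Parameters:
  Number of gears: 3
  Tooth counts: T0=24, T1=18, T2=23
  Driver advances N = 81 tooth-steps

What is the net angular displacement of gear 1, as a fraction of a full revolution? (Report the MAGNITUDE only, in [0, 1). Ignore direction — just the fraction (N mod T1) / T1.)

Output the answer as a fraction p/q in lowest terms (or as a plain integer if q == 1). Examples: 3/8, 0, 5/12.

Answer: 1/2

Derivation:
Chain of 3 gears, tooth counts: [24, 18, 23]
  gear 0: T0=24, direction=positive, advance = 81 mod 24 = 9 teeth = 9/24 turn
  gear 1: T1=18, direction=negative, advance = 81 mod 18 = 9 teeth = 9/18 turn
  gear 2: T2=23, direction=positive, advance = 81 mod 23 = 12 teeth = 12/23 turn
Gear 1: 81 mod 18 = 9
Fraction = 9 / 18 = 1/2 (gcd(9,18)=9) = 1/2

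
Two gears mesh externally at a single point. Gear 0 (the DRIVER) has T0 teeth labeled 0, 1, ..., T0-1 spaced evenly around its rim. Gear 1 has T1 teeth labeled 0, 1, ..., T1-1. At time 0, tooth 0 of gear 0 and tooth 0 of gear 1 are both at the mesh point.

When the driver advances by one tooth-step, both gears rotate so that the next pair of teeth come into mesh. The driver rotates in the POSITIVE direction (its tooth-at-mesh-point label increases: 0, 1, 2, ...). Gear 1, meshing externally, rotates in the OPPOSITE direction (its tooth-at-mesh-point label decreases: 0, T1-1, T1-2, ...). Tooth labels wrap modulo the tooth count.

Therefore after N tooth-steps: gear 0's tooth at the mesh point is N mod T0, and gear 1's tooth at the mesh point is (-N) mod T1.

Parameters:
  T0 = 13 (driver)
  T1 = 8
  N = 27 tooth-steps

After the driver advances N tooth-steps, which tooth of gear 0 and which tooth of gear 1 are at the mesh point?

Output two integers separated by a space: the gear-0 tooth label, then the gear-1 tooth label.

Gear 0 (driver, T0=13): tooth at mesh = N mod T0
  27 = 2 * 13 + 1, so 27 mod 13 = 1
  gear 0 tooth = 1
Gear 1 (driven, T1=8): tooth at mesh = (-N) mod T1
  27 = 3 * 8 + 3, so 27 mod 8 = 3
  (-27) mod 8 = (-3) mod 8 = 8 - 3 = 5
Mesh after 27 steps: gear-0 tooth 1 meets gear-1 tooth 5

Answer: 1 5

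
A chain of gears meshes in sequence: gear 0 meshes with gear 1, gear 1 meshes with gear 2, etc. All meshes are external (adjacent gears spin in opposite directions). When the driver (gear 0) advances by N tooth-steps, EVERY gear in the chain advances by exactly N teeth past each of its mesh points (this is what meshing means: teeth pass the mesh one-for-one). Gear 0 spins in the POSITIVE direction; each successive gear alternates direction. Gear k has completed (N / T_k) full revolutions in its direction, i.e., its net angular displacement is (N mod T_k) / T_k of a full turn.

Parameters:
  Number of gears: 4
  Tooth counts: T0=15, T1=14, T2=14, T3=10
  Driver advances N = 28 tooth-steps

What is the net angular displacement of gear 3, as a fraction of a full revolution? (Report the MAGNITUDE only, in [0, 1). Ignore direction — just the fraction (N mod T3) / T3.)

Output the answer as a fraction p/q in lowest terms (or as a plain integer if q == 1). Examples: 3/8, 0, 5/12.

Chain of 4 gears, tooth counts: [15, 14, 14, 10]
  gear 0: T0=15, direction=positive, advance = 28 mod 15 = 13 teeth = 13/15 turn
  gear 1: T1=14, direction=negative, advance = 28 mod 14 = 0 teeth = 0/14 turn
  gear 2: T2=14, direction=positive, advance = 28 mod 14 = 0 teeth = 0/14 turn
  gear 3: T3=10, direction=negative, advance = 28 mod 10 = 8 teeth = 8/10 turn
Gear 3: 28 mod 10 = 8
Fraction = 8 / 10 = 4/5 (gcd(8,10)=2) = 4/5

Answer: 4/5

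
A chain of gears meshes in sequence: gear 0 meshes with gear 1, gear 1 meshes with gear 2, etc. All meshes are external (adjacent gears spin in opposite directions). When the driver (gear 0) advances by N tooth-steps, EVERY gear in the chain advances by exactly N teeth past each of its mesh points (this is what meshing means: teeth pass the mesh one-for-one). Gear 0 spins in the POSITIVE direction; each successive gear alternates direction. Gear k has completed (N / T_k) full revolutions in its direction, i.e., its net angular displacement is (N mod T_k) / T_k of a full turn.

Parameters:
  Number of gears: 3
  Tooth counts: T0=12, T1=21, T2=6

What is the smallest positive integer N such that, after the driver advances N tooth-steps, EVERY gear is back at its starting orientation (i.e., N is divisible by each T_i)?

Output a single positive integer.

Answer: 84

Derivation:
Gear k returns to start when N is a multiple of T_k.
All gears at start simultaneously when N is a common multiple of [12, 21, 6]; the smallest such N is lcm(12, 21, 6).
Start: lcm = T0 = 12
Fold in T1=21: gcd(12, 21) = 3; lcm(12, 21) = 12 * 21 / 3 = 252 / 3 = 84
Fold in T2=6: gcd(84, 6) = 6; lcm(84, 6) = 84 * 6 / 6 = 504 / 6 = 84
Full cycle length = 84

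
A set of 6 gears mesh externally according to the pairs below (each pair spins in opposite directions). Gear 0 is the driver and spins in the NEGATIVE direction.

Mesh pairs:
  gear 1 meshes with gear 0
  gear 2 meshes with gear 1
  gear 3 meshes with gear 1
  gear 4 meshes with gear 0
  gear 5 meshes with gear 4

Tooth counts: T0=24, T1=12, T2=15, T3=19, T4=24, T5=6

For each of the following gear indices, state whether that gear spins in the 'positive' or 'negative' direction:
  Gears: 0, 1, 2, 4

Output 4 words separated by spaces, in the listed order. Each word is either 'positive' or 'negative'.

Gear 0 (driver): negative (depth 0)
  gear 1: meshes with gear 0 -> depth 1 -> positive (opposite of gear 0)
  gear 2: meshes with gear 1 -> depth 2 -> negative (opposite of gear 1)
  gear 3: meshes with gear 1 -> depth 2 -> negative (opposite of gear 1)
  gear 4: meshes with gear 0 -> depth 1 -> positive (opposite of gear 0)
  gear 5: meshes with gear 4 -> depth 2 -> negative (opposite of gear 4)
Queried indices 0, 1, 2, 4 -> negative, positive, negative, positive

Answer: negative positive negative positive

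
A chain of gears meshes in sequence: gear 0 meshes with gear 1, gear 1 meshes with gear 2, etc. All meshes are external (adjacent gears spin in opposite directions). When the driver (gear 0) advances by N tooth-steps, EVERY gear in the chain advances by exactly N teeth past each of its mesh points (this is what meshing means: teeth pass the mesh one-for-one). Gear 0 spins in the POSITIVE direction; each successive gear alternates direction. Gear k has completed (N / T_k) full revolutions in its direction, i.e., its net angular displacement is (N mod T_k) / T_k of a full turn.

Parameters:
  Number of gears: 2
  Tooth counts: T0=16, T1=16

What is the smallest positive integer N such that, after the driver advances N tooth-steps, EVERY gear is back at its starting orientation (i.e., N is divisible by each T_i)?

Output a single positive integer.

Answer: 16

Derivation:
Gear k returns to start when N is a multiple of T_k.
All gears at start simultaneously when N is a common multiple of [16, 16]; the smallest such N is lcm(16, 16).
Start: lcm = T0 = 16
Fold in T1=16: gcd(16, 16) = 16; lcm(16, 16) = 16 * 16 / 16 = 256 / 16 = 16
Full cycle length = 16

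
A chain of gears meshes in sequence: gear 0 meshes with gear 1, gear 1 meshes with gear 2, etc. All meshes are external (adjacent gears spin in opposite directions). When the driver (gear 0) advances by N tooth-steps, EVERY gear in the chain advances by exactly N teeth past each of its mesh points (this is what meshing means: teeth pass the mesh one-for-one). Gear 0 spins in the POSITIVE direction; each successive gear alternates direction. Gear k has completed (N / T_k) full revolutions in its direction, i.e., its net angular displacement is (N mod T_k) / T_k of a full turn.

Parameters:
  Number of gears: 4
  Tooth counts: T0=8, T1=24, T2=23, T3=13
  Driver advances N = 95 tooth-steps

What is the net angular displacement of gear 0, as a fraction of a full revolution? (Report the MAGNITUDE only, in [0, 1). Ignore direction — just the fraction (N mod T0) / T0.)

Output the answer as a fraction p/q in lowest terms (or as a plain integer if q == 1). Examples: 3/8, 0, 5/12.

Answer: 7/8

Derivation:
Chain of 4 gears, tooth counts: [8, 24, 23, 13]
  gear 0: T0=8, direction=positive, advance = 95 mod 8 = 7 teeth = 7/8 turn
  gear 1: T1=24, direction=negative, advance = 95 mod 24 = 23 teeth = 23/24 turn
  gear 2: T2=23, direction=positive, advance = 95 mod 23 = 3 teeth = 3/23 turn
  gear 3: T3=13, direction=negative, advance = 95 mod 13 = 4 teeth = 4/13 turn
Gear 0: 95 mod 8 = 7
Fraction = 7 / 8 = 7/8 (gcd(7,8)=1) = 7/8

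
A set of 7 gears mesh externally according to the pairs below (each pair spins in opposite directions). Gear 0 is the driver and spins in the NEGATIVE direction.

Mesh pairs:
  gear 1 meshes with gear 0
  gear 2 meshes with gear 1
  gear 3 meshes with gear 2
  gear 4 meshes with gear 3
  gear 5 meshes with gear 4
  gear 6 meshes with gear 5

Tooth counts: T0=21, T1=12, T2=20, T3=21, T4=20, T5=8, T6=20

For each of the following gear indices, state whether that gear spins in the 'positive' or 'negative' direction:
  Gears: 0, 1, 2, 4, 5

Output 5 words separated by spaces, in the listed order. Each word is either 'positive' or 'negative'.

Gear 0 (driver): negative (depth 0)
  gear 1: meshes with gear 0 -> depth 1 -> positive (opposite of gear 0)
  gear 2: meshes with gear 1 -> depth 2 -> negative (opposite of gear 1)
  gear 3: meshes with gear 2 -> depth 3 -> positive (opposite of gear 2)
  gear 4: meshes with gear 3 -> depth 4 -> negative (opposite of gear 3)
  gear 5: meshes with gear 4 -> depth 5 -> positive (opposite of gear 4)
  gear 6: meshes with gear 5 -> depth 6 -> negative (opposite of gear 5)
Queried indices 0, 1, 2, 4, 5 -> negative, positive, negative, negative, positive

Answer: negative positive negative negative positive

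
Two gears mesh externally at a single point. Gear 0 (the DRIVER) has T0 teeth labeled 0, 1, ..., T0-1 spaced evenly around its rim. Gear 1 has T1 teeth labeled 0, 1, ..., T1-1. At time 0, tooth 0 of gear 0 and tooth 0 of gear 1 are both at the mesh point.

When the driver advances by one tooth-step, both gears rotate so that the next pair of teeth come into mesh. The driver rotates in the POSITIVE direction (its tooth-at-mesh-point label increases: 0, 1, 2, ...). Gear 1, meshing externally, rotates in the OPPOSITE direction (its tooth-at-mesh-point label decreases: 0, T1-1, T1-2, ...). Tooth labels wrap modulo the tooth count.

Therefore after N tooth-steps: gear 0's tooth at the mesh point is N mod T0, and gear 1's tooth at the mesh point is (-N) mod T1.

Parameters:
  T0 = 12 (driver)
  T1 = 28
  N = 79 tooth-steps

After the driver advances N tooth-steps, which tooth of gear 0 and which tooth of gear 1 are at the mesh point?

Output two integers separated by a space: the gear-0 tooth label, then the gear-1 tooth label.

Answer: 7 5

Derivation:
Gear 0 (driver, T0=12): tooth at mesh = N mod T0
  79 = 6 * 12 + 7, so 79 mod 12 = 7
  gear 0 tooth = 7
Gear 1 (driven, T1=28): tooth at mesh = (-N) mod T1
  79 = 2 * 28 + 23, so 79 mod 28 = 23
  (-79) mod 28 = (-23) mod 28 = 28 - 23 = 5
Mesh after 79 steps: gear-0 tooth 7 meets gear-1 tooth 5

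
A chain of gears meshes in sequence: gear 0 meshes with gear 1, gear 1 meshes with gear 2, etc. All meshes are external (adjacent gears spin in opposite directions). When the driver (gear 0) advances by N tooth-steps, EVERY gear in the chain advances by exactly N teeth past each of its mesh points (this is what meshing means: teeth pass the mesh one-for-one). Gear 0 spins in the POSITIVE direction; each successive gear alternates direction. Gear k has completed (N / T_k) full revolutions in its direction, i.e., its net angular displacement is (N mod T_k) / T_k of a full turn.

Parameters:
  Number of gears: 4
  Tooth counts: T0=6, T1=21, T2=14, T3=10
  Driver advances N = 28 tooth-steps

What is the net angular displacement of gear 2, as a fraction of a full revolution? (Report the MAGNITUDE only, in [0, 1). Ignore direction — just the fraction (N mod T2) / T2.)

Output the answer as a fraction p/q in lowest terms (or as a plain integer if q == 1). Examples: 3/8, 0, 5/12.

Answer: 0

Derivation:
Chain of 4 gears, tooth counts: [6, 21, 14, 10]
  gear 0: T0=6, direction=positive, advance = 28 mod 6 = 4 teeth = 4/6 turn
  gear 1: T1=21, direction=negative, advance = 28 mod 21 = 7 teeth = 7/21 turn
  gear 2: T2=14, direction=positive, advance = 28 mod 14 = 0 teeth = 0/14 turn
  gear 3: T3=10, direction=negative, advance = 28 mod 10 = 8 teeth = 8/10 turn
Gear 2: 28 mod 14 = 0
Fraction = 0 / 14 = 0/1 (gcd(0,14)=14) = 0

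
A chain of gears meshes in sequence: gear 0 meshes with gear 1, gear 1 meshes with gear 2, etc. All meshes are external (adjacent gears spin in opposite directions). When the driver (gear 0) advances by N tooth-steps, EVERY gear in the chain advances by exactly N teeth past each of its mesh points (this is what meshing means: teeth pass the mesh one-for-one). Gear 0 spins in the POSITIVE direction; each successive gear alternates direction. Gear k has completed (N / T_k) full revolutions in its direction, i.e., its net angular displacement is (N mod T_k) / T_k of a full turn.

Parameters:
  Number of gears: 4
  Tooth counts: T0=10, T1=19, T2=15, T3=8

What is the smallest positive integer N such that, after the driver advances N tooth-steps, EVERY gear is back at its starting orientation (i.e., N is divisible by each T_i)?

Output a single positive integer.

Answer: 2280

Derivation:
Gear k returns to start when N is a multiple of T_k.
All gears at start simultaneously when N is a common multiple of [10, 19, 15, 8]; the smallest such N is lcm(10, 19, 15, 8).
Start: lcm = T0 = 10
Fold in T1=19: gcd(10, 19) = 1; lcm(10, 19) = 10 * 19 / 1 = 190 / 1 = 190
Fold in T2=15: gcd(190, 15) = 5; lcm(190, 15) = 190 * 15 / 5 = 2850 / 5 = 570
Fold in T3=8: gcd(570, 8) = 2; lcm(570, 8) = 570 * 8 / 2 = 4560 / 2 = 2280
Full cycle length = 2280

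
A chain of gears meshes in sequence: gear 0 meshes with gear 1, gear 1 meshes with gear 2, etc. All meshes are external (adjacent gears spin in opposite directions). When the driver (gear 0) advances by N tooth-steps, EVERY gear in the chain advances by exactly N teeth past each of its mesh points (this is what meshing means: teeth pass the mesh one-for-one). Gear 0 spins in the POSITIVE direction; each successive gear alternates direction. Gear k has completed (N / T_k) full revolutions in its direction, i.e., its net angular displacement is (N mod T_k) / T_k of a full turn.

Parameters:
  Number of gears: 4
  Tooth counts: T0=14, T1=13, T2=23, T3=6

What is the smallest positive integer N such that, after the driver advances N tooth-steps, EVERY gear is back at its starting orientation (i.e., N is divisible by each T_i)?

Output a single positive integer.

Gear k returns to start when N is a multiple of T_k.
All gears at start simultaneously when N is a common multiple of [14, 13, 23, 6]; the smallest such N is lcm(14, 13, 23, 6).
Start: lcm = T0 = 14
Fold in T1=13: gcd(14, 13) = 1; lcm(14, 13) = 14 * 13 / 1 = 182 / 1 = 182
Fold in T2=23: gcd(182, 23) = 1; lcm(182, 23) = 182 * 23 / 1 = 4186 / 1 = 4186
Fold in T3=6: gcd(4186, 6) = 2; lcm(4186, 6) = 4186 * 6 / 2 = 25116 / 2 = 12558
Full cycle length = 12558

Answer: 12558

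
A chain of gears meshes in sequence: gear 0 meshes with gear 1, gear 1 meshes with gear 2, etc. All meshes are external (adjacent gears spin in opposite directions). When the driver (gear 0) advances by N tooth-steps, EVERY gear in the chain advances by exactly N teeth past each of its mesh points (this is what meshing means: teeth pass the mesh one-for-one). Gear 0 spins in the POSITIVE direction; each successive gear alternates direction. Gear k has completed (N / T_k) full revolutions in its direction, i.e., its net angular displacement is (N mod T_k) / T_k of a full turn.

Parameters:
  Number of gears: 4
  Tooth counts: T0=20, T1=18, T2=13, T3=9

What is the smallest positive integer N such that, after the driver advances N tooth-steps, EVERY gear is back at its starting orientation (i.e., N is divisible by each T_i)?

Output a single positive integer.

Gear k returns to start when N is a multiple of T_k.
All gears at start simultaneously when N is a common multiple of [20, 18, 13, 9]; the smallest such N is lcm(20, 18, 13, 9).
Start: lcm = T0 = 20
Fold in T1=18: gcd(20, 18) = 2; lcm(20, 18) = 20 * 18 / 2 = 360 / 2 = 180
Fold in T2=13: gcd(180, 13) = 1; lcm(180, 13) = 180 * 13 / 1 = 2340 / 1 = 2340
Fold in T3=9: gcd(2340, 9) = 9; lcm(2340, 9) = 2340 * 9 / 9 = 21060 / 9 = 2340
Full cycle length = 2340

Answer: 2340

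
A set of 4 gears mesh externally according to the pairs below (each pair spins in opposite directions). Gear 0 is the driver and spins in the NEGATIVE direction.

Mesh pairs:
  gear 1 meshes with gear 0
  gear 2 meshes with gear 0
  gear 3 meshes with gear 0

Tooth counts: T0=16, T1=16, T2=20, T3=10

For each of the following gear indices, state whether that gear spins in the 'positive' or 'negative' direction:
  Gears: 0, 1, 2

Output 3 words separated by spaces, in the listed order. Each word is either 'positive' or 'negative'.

Gear 0 (driver): negative (depth 0)
  gear 1: meshes with gear 0 -> depth 1 -> positive (opposite of gear 0)
  gear 2: meshes with gear 0 -> depth 1 -> positive (opposite of gear 0)
  gear 3: meshes with gear 0 -> depth 1 -> positive (opposite of gear 0)
Queried indices 0, 1, 2 -> negative, positive, positive

Answer: negative positive positive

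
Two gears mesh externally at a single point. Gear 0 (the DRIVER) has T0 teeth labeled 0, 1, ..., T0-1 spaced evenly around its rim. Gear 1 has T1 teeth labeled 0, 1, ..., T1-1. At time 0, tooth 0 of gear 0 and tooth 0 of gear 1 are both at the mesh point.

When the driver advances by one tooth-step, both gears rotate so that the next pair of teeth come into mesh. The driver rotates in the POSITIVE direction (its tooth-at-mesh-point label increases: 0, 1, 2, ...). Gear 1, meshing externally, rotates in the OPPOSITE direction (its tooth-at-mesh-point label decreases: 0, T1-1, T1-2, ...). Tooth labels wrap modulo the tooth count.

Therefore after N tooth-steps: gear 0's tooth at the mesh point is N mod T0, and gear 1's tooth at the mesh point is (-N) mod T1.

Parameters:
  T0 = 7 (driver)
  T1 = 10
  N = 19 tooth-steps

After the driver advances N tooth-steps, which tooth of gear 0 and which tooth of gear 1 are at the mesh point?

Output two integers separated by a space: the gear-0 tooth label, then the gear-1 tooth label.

Answer: 5 1

Derivation:
Gear 0 (driver, T0=7): tooth at mesh = N mod T0
  19 = 2 * 7 + 5, so 19 mod 7 = 5
  gear 0 tooth = 5
Gear 1 (driven, T1=10): tooth at mesh = (-N) mod T1
  19 = 1 * 10 + 9, so 19 mod 10 = 9
  (-19) mod 10 = (-9) mod 10 = 10 - 9 = 1
Mesh after 19 steps: gear-0 tooth 5 meets gear-1 tooth 1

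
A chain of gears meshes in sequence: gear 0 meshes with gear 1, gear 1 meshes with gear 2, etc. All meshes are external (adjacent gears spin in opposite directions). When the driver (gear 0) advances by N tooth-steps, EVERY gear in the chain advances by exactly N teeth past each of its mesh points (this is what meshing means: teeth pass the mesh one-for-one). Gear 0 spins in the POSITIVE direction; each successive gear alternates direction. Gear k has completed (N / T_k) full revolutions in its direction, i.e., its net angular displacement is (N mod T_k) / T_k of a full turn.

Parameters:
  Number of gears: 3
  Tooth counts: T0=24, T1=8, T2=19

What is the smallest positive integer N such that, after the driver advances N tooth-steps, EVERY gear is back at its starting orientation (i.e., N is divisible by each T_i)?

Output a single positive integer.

Answer: 456

Derivation:
Gear k returns to start when N is a multiple of T_k.
All gears at start simultaneously when N is a common multiple of [24, 8, 19]; the smallest such N is lcm(24, 8, 19).
Start: lcm = T0 = 24
Fold in T1=8: gcd(24, 8) = 8; lcm(24, 8) = 24 * 8 / 8 = 192 / 8 = 24
Fold in T2=19: gcd(24, 19) = 1; lcm(24, 19) = 24 * 19 / 1 = 456 / 1 = 456
Full cycle length = 456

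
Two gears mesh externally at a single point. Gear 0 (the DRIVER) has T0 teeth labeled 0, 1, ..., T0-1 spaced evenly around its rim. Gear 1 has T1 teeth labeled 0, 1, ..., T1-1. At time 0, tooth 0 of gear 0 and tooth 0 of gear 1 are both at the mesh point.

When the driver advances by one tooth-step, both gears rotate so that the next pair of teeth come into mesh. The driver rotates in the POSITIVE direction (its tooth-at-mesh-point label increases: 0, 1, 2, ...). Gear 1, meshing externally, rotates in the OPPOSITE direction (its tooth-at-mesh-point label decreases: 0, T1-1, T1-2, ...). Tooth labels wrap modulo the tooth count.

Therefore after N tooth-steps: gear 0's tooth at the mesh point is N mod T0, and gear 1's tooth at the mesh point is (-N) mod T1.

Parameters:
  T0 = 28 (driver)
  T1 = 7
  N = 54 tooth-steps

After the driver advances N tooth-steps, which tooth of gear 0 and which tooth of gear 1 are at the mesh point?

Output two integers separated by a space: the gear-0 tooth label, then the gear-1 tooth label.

Answer: 26 2

Derivation:
Gear 0 (driver, T0=28): tooth at mesh = N mod T0
  54 = 1 * 28 + 26, so 54 mod 28 = 26
  gear 0 tooth = 26
Gear 1 (driven, T1=7): tooth at mesh = (-N) mod T1
  54 = 7 * 7 + 5, so 54 mod 7 = 5
  (-54) mod 7 = (-5) mod 7 = 7 - 5 = 2
Mesh after 54 steps: gear-0 tooth 26 meets gear-1 tooth 2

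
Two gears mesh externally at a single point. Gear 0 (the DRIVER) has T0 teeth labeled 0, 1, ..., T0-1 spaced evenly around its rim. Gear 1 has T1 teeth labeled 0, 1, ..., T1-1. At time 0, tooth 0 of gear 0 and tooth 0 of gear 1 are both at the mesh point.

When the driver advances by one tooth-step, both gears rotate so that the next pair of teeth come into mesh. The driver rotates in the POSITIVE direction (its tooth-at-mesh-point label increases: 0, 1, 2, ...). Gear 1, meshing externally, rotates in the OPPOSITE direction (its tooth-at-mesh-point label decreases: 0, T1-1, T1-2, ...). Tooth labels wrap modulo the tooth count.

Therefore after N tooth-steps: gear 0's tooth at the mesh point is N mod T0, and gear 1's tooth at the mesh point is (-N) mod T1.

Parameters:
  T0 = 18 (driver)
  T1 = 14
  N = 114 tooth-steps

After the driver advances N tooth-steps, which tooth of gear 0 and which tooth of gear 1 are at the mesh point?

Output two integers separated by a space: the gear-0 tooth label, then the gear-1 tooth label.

Answer: 6 12

Derivation:
Gear 0 (driver, T0=18): tooth at mesh = N mod T0
  114 = 6 * 18 + 6, so 114 mod 18 = 6
  gear 0 tooth = 6
Gear 1 (driven, T1=14): tooth at mesh = (-N) mod T1
  114 = 8 * 14 + 2, so 114 mod 14 = 2
  (-114) mod 14 = (-2) mod 14 = 14 - 2 = 12
Mesh after 114 steps: gear-0 tooth 6 meets gear-1 tooth 12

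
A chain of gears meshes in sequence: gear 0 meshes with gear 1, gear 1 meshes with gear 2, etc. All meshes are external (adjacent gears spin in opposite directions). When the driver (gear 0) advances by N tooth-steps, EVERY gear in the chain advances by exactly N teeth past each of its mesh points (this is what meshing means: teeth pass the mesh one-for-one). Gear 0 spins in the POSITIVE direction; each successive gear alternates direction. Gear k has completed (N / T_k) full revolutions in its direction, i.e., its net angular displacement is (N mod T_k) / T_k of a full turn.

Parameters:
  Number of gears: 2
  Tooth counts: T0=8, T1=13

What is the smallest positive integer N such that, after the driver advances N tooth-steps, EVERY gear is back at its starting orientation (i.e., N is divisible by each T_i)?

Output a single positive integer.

Gear k returns to start when N is a multiple of T_k.
All gears at start simultaneously when N is a common multiple of [8, 13]; the smallest such N is lcm(8, 13).
Start: lcm = T0 = 8
Fold in T1=13: gcd(8, 13) = 1; lcm(8, 13) = 8 * 13 / 1 = 104 / 1 = 104
Full cycle length = 104

Answer: 104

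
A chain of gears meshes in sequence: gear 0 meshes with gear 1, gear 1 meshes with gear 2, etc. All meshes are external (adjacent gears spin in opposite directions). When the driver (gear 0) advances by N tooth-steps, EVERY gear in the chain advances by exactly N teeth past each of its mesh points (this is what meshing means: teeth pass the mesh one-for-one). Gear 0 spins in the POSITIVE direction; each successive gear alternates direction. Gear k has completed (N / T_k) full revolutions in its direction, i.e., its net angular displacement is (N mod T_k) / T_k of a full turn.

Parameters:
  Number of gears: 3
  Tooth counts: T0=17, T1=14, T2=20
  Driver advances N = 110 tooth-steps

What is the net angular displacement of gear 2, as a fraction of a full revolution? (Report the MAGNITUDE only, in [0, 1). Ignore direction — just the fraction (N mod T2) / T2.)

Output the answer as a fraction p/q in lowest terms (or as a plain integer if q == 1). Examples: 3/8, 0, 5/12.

Chain of 3 gears, tooth counts: [17, 14, 20]
  gear 0: T0=17, direction=positive, advance = 110 mod 17 = 8 teeth = 8/17 turn
  gear 1: T1=14, direction=negative, advance = 110 mod 14 = 12 teeth = 12/14 turn
  gear 2: T2=20, direction=positive, advance = 110 mod 20 = 10 teeth = 10/20 turn
Gear 2: 110 mod 20 = 10
Fraction = 10 / 20 = 1/2 (gcd(10,20)=10) = 1/2

Answer: 1/2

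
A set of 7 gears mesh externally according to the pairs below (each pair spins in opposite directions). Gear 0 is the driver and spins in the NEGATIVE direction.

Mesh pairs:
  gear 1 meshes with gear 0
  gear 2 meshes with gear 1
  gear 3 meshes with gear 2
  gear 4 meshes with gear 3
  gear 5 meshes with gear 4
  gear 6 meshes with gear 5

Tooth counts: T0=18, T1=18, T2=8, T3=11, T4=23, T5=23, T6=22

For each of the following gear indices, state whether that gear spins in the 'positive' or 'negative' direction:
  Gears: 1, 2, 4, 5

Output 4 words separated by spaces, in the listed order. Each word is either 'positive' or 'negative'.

Gear 0 (driver): negative (depth 0)
  gear 1: meshes with gear 0 -> depth 1 -> positive (opposite of gear 0)
  gear 2: meshes with gear 1 -> depth 2 -> negative (opposite of gear 1)
  gear 3: meshes with gear 2 -> depth 3 -> positive (opposite of gear 2)
  gear 4: meshes with gear 3 -> depth 4 -> negative (opposite of gear 3)
  gear 5: meshes with gear 4 -> depth 5 -> positive (opposite of gear 4)
  gear 6: meshes with gear 5 -> depth 6 -> negative (opposite of gear 5)
Queried indices 1, 2, 4, 5 -> positive, negative, negative, positive

Answer: positive negative negative positive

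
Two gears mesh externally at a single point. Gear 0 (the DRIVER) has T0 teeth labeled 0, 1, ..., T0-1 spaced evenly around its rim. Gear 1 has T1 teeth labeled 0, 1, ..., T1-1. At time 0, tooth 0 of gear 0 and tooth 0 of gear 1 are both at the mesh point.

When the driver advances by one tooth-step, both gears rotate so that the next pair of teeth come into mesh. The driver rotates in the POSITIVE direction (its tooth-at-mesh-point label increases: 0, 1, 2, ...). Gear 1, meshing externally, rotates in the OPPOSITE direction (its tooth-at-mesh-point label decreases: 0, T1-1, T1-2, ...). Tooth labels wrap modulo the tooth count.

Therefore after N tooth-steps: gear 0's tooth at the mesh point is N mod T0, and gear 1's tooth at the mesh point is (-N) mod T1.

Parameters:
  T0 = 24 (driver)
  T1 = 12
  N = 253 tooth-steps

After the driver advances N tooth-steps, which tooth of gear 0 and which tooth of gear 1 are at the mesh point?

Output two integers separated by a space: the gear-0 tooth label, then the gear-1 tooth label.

Answer: 13 11

Derivation:
Gear 0 (driver, T0=24): tooth at mesh = N mod T0
  253 = 10 * 24 + 13, so 253 mod 24 = 13
  gear 0 tooth = 13
Gear 1 (driven, T1=12): tooth at mesh = (-N) mod T1
  253 = 21 * 12 + 1, so 253 mod 12 = 1
  (-253) mod 12 = (-1) mod 12 = 12 - 1 = 11
Mesh after 253 steps: gear-0 tooth 13 meets gear-1 tooth 11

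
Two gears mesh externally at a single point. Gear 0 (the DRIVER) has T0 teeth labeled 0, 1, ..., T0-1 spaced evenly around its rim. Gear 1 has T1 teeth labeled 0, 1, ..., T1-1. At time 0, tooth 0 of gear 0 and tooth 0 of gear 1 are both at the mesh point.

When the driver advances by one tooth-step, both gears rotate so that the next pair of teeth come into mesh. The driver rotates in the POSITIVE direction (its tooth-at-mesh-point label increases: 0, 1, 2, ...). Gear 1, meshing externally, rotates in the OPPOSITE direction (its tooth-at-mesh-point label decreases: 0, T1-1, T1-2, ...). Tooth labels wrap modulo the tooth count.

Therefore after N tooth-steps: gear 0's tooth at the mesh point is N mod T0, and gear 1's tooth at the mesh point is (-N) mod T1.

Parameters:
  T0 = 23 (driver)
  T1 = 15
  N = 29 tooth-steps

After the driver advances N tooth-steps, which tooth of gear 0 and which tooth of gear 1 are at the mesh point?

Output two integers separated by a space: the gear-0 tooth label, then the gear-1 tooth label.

Gear 0 (driver, T0=23): tooth at mesh = N mod T0
  29 = 1 * 23 + 6, so 29 mod 23 = 6
  gear 0 tooth = 6
Gear 1 (driven, T1=15): tooth at mesh = (-N) mod T1
  29 = 1 * 15 + 14, so 29 mod 15 = 14
  (-29) mod 15 = (-14) mod 15 = 15 - 14 = 1
Mesh after 29 steps: gear-0 tooth 6 meets gear-1 tooth 1

Answer: 6 1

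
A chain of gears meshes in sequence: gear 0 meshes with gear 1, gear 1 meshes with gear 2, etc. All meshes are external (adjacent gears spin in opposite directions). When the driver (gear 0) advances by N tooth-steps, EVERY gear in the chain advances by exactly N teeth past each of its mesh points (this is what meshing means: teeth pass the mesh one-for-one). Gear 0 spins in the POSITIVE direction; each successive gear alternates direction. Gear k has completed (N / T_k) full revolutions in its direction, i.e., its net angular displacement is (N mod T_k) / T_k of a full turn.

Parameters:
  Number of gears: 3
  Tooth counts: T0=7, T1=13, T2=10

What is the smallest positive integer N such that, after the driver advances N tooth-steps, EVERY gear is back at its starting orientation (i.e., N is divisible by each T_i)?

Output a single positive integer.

Gear k returns to start when N is a multiple of T_k.
All gears at start simultaneously when N is a common multiple of [7, 13, 10]; the smallest such N is lcm(7, 13, 10).
Start: lcm = T0 = 7
Fold in T1=13: gcd(7, 13) = 1; lcm(7, 13) = 7 * 13 / 1 = 91 / 1 = 91
Fold in T2=10: gcd(91, 10) = 1; lcm(91, 10) = 91 * 10 / 1 = 910 / 1 = 910
Full cycle length = 910

Answer: 910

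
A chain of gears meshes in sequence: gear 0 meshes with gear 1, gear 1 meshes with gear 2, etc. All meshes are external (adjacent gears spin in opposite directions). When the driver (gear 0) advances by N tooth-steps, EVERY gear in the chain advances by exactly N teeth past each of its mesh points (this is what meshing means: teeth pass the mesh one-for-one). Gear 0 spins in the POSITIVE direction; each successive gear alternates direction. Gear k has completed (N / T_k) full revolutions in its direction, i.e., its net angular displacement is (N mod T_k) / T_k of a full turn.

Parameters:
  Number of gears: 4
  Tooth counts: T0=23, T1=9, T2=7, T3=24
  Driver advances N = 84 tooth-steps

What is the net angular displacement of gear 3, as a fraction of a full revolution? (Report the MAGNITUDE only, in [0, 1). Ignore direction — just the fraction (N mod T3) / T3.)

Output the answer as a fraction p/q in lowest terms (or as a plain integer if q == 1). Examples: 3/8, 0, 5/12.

Answer: 1/2

Derivation:
Chain of 4 gears, tooth counts: [23, 9, 7, 24]
  gear 0: T0=23, direction=positive, advance = 84 mod 23 = 15 teeth = 15/23 turn
  gear 1: T1=9, direction=negative, advance = 84 mod 9 = 3 teeth = 3/9 turn
  gear 2: T2=7, direction=positive, advance = 84 mod 7 = 0 teeth = 0/7 turn
  gear 3: T3=24, direction=negative, advance = 84 mod 24 = 12 teeth = 12/24 turn
Gear 3: 84 mod 24 = 12
Fraction = 12 / 24 = 1/2 (gcd(12,24)=12) = 1/2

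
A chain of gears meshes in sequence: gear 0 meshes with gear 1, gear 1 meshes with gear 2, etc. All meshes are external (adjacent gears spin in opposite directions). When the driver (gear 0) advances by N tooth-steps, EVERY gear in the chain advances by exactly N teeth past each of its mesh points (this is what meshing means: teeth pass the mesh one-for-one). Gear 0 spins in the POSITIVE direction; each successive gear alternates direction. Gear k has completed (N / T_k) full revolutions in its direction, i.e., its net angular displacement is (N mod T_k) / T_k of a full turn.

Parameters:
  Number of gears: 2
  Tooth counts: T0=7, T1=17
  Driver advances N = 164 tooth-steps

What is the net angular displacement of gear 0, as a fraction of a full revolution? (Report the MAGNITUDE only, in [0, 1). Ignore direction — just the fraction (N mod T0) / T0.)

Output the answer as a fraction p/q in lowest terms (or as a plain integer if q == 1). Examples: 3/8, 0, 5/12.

Answer: 3/7

Derivation:
Chain of 2 gears, tooth counts: [7, 17]
  gear 0: T0=7, direction=positive, advance = 164 mod 7 = 3 teeth = 3/7 turn
  gear 1: T1=17, direction=negative, advance = 164 mod 17 = 11 teeth = 11/17 turn
Gear 0: 164 mod 7 = 3
Fraction = 3 / 7 = 3/7 (gcd(3,7)=1) = 3/7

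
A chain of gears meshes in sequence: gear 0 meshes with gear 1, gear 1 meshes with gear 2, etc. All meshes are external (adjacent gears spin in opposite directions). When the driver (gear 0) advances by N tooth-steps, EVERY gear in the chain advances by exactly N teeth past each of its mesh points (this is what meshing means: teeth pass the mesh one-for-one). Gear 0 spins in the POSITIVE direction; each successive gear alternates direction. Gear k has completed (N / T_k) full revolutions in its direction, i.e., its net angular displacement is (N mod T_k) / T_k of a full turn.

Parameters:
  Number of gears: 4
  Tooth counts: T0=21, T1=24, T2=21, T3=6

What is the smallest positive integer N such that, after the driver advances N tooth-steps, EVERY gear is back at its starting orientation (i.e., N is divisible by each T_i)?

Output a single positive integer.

Gear k returns to start when N is a multiple of T_k.
All gears at start simultaneously when N is a common multiple of [21, 24, 21, 6]; the smallest such N is lcm(21, 24, 21, 6).
Start: lcm = T0 = 21
Fold in T1=24: gcd(21, 24) = 3; lcm(21, 24) = 21 * 24 / 3 = 504 / 3 = 168
Fold in T2=21: gcd(168, 21) = 21; lcm(168, 21) = 168 * 21 / 21 = 3528 / 21 = 168
Fold in T3=6: gcd(168, 6) = 6; lcm(168, 6) = 168 * 6 / 6 = 1008 / 6 = 168
Full cycle length = 168

Answer: 168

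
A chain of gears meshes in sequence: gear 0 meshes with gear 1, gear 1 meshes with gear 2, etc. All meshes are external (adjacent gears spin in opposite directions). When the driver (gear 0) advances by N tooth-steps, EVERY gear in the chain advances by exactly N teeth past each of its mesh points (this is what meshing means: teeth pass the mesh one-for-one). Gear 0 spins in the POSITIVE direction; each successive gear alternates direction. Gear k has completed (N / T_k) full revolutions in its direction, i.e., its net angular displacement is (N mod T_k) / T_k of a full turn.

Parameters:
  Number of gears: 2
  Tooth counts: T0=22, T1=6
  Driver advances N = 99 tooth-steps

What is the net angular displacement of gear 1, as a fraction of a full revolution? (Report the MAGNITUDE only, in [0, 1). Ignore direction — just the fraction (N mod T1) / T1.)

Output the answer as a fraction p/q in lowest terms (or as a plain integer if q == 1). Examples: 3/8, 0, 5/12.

Answer: 1/2

Derivation:
Chain of 2 gears, tooth counts: [22, 6]
  gear 0: T0=22, direction=positive, advance = 99 mod 22 = 11 teeth = 11/22 turn
  gear 1: T1=6, direction=negative, advance = 99 mod 6 = 3 teeth = 3/6 turn
Gear 1: 99 mod 6 = 3
Fraction = 3 / 6 = 1/2 (gcd(3,6)=3) = 1/2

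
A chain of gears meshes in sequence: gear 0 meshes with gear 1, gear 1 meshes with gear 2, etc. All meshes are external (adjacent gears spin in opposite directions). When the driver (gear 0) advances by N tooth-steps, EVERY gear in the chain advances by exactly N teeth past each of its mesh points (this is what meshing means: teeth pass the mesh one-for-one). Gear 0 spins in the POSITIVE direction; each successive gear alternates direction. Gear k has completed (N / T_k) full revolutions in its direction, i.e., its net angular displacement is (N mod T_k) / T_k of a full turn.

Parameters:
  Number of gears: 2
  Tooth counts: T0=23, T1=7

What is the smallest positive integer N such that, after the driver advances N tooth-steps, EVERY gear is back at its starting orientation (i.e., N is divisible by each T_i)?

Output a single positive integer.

Gear k returns to start when N is a multiple of T_k.
All gears at start simultaneously when N is a common multiple of [23, 7]; the smallest such N is lcm(23, 7).
Start: lcm = T0 = 23
Fold in T1=7: gcd(23, 7) = 1; lcm(23, 7) = 23 * 7 / 1 = 161 / 1 = 161
Full cycle length = 161

Answer: 161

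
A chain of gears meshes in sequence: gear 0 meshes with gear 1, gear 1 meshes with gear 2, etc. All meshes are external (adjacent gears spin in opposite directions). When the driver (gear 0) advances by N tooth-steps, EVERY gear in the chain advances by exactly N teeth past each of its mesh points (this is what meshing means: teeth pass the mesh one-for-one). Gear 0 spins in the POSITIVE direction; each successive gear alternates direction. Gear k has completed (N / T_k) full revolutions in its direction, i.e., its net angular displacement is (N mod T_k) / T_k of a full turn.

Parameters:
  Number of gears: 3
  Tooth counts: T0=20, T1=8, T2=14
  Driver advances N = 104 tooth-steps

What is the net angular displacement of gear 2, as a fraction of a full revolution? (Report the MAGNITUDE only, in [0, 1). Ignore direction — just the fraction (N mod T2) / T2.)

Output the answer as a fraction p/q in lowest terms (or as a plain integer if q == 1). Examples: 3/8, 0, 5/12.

Chain of 3 gears, tooth counts: [20, 8, 14]
  gear 0: T0=20, direction=positive, advance = 104 mod 20 = 4 teeth = 4/20 turn
  gear 1: T1=8, direction=negative, advance = 104 mod 8 = 0 teeth = 0/8 turn
  gear 2: T2=14, direction=positive, advance = 104 mod 14 = 6 teeth = 6/14 turn
Gear 2: 104 mod 14 = 6
Fraction = 6 / 14 = 3/7 (gcd(6,14)=2) = 3/7

Answer: 3/7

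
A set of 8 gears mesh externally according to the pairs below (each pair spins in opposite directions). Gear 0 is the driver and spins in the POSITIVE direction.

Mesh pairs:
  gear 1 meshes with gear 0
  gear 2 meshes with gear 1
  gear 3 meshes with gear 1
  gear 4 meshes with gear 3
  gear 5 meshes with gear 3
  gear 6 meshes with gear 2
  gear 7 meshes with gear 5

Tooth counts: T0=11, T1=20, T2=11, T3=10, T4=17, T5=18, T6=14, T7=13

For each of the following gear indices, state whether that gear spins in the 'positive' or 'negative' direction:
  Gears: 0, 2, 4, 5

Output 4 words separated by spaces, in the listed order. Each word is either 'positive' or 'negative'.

Gear 0 (driver): positive (depth 0)
  gear 1: meshes with gear 0 -> depth 1 -> negative (opposite of gear 0)
  gear 2: meshes with gear 1 -> depth 2 -> positive (opposite of gear 1)
  gear 3: meshes with gear 1 -> depth 2 -> positive (opposite of gear 1)
  gear 4: meshes with gear 3 -> depth 3 -> negative (opposite of gear 3)
  gear 5: meshes with gear 3 -> depth 3 -> negative (opposite of gear 3)
  gear 6: meshes with gear 2 -> depth 3 -> negative (opposite of gear 2)
  gear 7: meshes with gear 5 -> depth 4 -> positive (opposite of gear 5)
Queried indices 0, 2, 4, 5 -> positive, positive, negative, negative

Answer: positive positive negative negative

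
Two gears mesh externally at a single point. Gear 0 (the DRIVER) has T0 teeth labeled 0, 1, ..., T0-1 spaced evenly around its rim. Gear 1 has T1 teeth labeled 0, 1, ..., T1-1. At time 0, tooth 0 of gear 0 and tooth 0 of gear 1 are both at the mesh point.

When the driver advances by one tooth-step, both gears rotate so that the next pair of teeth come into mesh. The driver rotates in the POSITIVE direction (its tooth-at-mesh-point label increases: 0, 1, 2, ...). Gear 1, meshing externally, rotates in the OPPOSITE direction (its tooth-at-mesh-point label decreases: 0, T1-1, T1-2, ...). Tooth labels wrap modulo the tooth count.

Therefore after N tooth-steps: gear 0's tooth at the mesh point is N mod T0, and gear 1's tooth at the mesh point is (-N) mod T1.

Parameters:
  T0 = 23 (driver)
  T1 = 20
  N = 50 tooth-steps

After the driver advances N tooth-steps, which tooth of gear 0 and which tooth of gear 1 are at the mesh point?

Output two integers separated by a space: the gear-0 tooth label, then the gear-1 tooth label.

Gear 0 (driver, T0=23): tooth at mesh = N mod T0
  50 = 2 * 23 + 4, so 50 mod 23 = 4
  gear 0 tooth = 4
Gear 1 (driven, T1=20): tooth at mesh = (-N) mod T1
  50 = 2 * 20 + 10, so 50 mod 20 = 10
  (-50) mod 20 = (-10) mod 20 = 20 - 10 = 10
Mesh after 50 steps: gear-0 tooth 4 meets gear-1 tooth 10

Answer: 4 10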